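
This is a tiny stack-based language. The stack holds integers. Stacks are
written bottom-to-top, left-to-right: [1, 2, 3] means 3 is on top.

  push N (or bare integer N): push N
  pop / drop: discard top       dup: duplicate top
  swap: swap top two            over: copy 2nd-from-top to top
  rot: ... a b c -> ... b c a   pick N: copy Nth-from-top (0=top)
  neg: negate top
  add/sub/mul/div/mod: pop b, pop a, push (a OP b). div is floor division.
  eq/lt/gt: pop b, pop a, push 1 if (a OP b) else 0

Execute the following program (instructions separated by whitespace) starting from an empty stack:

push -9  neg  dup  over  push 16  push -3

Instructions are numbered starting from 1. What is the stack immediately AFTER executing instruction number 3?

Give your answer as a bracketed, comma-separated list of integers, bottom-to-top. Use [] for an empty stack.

Step 1 ('push -9'): [-9]
Step 2 ('neg'): [9]
Step 3 ('dup'): [9, 9]

Answer: [9, 9]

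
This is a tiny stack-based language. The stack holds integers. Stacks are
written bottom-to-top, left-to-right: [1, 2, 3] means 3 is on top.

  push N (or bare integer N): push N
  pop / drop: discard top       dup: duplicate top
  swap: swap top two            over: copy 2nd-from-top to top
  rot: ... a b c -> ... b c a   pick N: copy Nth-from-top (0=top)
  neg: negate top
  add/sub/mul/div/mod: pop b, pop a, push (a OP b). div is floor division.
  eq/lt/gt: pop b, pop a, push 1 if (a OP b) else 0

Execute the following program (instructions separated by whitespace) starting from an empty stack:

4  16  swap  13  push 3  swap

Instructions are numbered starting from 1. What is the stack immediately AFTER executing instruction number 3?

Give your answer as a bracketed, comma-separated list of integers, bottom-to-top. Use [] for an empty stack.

Step 1 ('4'): [4]
Step 2 ('16'): [4, 16]
Step 3 ('swap'): [16, 4]

Answer: [16, 4]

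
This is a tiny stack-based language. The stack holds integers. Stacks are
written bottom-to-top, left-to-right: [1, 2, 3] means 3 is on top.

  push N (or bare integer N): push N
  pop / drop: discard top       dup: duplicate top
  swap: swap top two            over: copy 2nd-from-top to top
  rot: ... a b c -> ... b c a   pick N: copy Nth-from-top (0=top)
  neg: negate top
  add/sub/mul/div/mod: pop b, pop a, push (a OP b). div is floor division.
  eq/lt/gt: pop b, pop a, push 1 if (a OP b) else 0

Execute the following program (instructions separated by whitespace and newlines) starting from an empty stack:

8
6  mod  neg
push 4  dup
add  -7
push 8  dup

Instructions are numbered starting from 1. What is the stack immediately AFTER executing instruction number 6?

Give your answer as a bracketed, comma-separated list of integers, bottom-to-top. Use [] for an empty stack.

Answer: [-2, 4, 4]

Derivation:
Step 1 ('8'): [8]
Step 2 ('6'): [8, 6]
Step 3 ('mod'): [2]
Step 4 ('neg'): [-2]
Step 5 ('push 4'): [-2, 4]
Step 6 ('dup'): [-2, 4, 4]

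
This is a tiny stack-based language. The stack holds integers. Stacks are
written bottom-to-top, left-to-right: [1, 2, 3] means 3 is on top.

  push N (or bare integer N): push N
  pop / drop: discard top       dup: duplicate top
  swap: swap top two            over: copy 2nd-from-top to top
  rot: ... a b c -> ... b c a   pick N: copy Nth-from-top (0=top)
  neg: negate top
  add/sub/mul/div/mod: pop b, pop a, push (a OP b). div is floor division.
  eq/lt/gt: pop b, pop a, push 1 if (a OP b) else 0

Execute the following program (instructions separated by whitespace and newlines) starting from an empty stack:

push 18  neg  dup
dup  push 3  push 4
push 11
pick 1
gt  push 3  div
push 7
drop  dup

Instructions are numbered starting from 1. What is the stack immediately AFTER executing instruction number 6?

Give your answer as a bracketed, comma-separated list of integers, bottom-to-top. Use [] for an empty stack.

Step 1 ('push 18'): [18]
Step 2 ('neg'): [-18]
Step 3 ('dup'): [-18, -18]
Step 4 ('dup'): [-18, -18, -18]
Step 5 ('push 3'): [-18, -18, -18, 3]
Step 6 ('push 4'): [-18, -18, -18, 3, 4]

Answer: [-18, -18, -18, 3, 4]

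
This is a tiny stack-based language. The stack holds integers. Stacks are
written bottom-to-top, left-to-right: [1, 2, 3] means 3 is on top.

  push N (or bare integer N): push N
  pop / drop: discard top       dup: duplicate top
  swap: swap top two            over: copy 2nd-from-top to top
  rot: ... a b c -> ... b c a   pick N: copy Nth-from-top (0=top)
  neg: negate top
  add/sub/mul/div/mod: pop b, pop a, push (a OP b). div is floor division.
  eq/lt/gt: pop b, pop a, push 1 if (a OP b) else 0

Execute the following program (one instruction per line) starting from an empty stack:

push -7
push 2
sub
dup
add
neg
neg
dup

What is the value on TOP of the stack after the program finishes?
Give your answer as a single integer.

After 'push -7': [-7]
After 'push 2': [-7, 2]
After 'sub': [-9]
After 'dup': [-9, -9]
After 'add': [-18]
After 'neg': [18]
After 'neg': [-18]
After 'dup': [-18, -18]

Answer: -18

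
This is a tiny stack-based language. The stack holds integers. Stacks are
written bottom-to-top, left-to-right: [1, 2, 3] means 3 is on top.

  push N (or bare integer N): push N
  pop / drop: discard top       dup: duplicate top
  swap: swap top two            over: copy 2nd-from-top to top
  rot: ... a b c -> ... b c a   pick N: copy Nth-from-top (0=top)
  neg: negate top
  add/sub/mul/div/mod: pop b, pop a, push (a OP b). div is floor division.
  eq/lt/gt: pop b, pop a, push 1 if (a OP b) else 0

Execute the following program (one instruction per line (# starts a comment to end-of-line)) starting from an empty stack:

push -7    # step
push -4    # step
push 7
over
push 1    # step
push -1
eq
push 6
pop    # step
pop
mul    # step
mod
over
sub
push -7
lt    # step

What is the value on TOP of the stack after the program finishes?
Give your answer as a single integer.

Answer: 0

Derivation:
After 'push -7': [-7]
After 'push -4': [-7, -4]
After 'push 7': [-7, -4, 7]
After 'over': [-7, -4, 7, -4]
After 'push 1': [-7, -4, 7, -4, 1]
After 'push -1': [-7, -4, 7, -4, 1, -1]
After 'eq': [-7, -4, 7, -4, 0]
After 'push 6': [-7, -4, 7, -4, 0, 6]
After 'pop': [-7, -4, 7, -4, 0]
After 'pop': [-7, -4, 7, -4]
After 'mul': [-7, -4, -28]
After 'mod': [-7, -4]
After 'over': [-7, -4, -7]
After 'sub': [-7, 3]
After 'push -7': [-7, 3, -7]
After 'lt': [-7, 0]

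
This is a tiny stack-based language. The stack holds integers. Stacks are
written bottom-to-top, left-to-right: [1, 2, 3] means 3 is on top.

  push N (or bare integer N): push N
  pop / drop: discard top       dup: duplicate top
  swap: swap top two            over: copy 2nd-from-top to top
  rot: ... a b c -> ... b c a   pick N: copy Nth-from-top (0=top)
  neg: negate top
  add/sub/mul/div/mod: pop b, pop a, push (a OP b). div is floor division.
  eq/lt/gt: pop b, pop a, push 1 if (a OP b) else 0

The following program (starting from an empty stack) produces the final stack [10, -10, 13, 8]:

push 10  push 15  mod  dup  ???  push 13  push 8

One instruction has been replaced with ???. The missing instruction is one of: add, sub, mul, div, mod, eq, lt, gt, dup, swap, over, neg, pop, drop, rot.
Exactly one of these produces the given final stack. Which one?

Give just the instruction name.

Answer: neg

Derivation:
Stack before ???: [10, 10]
Stack after ???:  [10, -10]
The instruction that transforms [10, 10] -> [10, -10] is: neg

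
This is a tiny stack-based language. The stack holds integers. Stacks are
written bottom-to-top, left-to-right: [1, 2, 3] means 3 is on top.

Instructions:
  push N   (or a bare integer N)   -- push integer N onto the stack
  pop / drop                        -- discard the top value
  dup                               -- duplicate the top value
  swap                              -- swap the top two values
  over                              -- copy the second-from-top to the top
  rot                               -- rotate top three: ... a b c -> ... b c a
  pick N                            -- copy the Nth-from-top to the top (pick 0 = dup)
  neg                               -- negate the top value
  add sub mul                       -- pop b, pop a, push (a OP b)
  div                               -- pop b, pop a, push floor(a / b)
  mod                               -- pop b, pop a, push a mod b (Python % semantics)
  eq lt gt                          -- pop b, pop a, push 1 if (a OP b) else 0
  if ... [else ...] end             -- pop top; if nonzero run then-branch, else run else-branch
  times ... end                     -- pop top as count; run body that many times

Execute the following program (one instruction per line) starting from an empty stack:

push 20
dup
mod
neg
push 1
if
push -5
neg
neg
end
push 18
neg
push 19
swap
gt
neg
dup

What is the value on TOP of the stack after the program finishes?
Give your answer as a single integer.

After 'push 20': [20]
After 'dup': [20, 20]
After 'mod': [0]
After 'neg': [0]
After 'push 1': [0, 1]
After 'if': [0]
After 'push -5': [0, -5]
After 'neg': [0, 5]
After 'neg': [0, -5]
After 'push 18': [0, -5, 18]
After 'neg': [0, -5, -18]
After 'push 19': [0, -5, -18, 19]
After 'swap': [0, -5, 19, -18]
After 'gt': [0, -5, 1]
After 'neg': [0, -5, -1]
After 'dup': [0, -5, -1, -1]

Answer: -1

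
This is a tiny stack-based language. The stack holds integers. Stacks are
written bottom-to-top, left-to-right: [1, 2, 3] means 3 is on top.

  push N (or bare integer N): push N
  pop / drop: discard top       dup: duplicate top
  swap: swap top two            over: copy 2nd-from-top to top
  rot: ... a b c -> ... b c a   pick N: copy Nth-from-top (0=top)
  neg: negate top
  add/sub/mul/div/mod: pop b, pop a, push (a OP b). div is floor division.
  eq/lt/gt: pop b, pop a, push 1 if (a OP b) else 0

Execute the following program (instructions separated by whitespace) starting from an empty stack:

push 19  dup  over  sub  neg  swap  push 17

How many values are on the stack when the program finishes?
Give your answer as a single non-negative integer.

Answer: 3

Derivation:
After 'push 19': stack = [19] (depth 1)
After 'dup': stack = [19, 19] (depth 2)
After 'over': stack = [19, 19, 19] (depth 3)
After 'sub': stack = [19, 0] (depth 2)
After 'neg': stack = [19, 0] (depth 2)
After 'swap': stack = [0, 19] (depth 2)
After 'push 17': stack = [0, 19, 17] (depth 3)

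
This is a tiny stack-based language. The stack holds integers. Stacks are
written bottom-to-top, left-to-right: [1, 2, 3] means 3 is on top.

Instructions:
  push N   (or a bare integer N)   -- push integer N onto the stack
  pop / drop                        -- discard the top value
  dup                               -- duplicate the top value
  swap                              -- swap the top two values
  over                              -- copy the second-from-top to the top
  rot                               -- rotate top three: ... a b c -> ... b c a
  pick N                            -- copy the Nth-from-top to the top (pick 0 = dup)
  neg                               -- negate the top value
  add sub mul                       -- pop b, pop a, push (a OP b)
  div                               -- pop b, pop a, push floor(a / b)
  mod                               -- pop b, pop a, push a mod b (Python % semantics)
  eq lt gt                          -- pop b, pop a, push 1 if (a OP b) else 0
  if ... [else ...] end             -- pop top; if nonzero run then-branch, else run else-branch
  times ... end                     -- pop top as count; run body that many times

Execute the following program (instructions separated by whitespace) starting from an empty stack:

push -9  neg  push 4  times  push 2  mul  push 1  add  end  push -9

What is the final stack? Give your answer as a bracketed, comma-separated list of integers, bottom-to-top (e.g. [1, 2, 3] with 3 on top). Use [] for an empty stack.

Answer: [159, -9]

Derivation:
After 'push -9': [-9]
After 'neg': [9]
After 'push 4': [9, 4]
After 'times': [9]
After 'push 2': [9, 2]
After 'mul': [18]
After 'push 1': [18, 1]
After 'add': [19]
After 'push 2': [19, 2]
After 'mul': [38]
After 'push 1': [38, 1]
After 'add': [39]
After 'push 2': [39, 2]
After 'mul': [78]
After 'push 1': [78, 1]
After 'add': [79]
After 'push 2': [79, 2]
After 'mul': [158]
After 'push 1': [158, 1]
After 'add': [159]
After 'push -9': [159, -9]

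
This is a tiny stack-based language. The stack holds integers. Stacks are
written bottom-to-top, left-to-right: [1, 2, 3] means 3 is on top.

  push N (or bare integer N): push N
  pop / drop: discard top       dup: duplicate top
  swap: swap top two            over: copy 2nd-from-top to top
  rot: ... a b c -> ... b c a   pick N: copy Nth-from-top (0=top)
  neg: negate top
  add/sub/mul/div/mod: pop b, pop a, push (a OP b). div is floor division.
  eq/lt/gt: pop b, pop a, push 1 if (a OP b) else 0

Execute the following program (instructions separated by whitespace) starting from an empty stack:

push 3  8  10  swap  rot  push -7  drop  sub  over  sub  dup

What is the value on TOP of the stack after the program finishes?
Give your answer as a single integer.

After 'push 3': [3]
After 'push 8': [3, 8]
After 'push 10': [3, 8, 10]
After 'swap': [3, 10, 8]
After 'rot': [10, 8, 3]
After 'push -7': [10, 8, 3, -7]
After 'drop': [10, 8, 3]
After 'sub': [10, 5]
After 'over': [10, 5, 10]
After 'sub': [10, -5]
After 'dup': [10, -5, -5]

Answer: -5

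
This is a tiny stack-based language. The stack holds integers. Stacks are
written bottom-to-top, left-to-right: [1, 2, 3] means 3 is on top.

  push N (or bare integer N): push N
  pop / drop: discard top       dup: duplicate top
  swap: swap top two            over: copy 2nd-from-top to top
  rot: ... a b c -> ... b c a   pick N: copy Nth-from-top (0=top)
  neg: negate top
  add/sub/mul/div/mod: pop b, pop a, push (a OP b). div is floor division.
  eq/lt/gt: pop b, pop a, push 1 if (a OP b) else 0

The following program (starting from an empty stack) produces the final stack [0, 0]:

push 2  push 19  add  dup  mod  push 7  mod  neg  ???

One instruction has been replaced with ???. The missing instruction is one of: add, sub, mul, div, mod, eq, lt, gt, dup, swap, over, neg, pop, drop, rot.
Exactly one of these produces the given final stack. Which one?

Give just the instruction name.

Stack before ???: [0]
Stack after ???:  [0, 0]
The instruction that transforms [0] -> [0, 0] is: dup

Answer: dup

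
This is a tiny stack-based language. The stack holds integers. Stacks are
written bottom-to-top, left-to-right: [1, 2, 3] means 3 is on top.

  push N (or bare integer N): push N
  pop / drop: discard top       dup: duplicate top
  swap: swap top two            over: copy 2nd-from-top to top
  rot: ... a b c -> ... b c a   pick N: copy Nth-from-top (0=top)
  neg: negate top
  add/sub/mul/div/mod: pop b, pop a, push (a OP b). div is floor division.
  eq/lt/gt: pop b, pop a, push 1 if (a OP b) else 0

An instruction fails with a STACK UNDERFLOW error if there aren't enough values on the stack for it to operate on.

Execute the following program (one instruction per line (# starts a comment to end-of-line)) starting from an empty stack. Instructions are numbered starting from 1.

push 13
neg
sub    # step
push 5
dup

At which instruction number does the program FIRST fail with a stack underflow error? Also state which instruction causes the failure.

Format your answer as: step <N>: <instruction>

Answer: step 3: sub

Derivation:
Step 1 ('push 13'): stack = [13], depth = 1
Step 2 ('neg'): stack = [-13], depth = 1
Step 3 ('sub'): needs 2 value(s) but depth is 1 — STACK UNDERFLOW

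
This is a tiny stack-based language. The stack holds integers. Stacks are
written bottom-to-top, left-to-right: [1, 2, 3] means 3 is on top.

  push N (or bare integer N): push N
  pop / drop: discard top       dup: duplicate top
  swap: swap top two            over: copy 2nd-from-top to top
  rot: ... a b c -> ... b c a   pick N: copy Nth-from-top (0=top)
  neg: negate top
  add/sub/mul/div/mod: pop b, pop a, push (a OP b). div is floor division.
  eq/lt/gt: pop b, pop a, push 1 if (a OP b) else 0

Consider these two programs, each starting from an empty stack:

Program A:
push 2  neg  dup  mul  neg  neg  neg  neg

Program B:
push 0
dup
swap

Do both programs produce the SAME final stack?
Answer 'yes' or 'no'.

Program A trace:
  After 'push 2': [2]
  After 'neg': [-2]
  After 'dup': [-2, -2]
  After 'mul': [4]
  After 'neg': [-4]
  After 'neg': [4]
  After 'neg': [-4]
  After 'neg': [4]
Program A final stack: [4]

Program B trace:
  After 'push 0': [0]
  After 'dup': [0, 0]
  After 'swap': [0, 0]
Program B final stack: [0, 0]
Same: no

Answer: no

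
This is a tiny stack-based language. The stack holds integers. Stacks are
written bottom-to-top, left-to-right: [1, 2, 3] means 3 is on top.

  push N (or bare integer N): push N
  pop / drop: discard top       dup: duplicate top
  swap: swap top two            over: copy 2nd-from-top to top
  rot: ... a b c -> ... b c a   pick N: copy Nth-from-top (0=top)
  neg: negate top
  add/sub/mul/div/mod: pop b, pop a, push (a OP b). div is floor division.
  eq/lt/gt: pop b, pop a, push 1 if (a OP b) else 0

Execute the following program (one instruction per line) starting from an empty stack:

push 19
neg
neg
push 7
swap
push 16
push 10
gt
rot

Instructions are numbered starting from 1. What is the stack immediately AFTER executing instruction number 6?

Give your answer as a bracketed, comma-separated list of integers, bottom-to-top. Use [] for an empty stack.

Answer: [7, 19, 16]

Derivation:
Step 1 ('push 19'): [19]
Step 2 ('neg'): [-19]
Step 3 ('neg'): [19]
Step 4 ('push 7'): [19, 7]
Step 5 ('swap'): [7, 19]
Step 6 ('push 16'): [7, 19, 16]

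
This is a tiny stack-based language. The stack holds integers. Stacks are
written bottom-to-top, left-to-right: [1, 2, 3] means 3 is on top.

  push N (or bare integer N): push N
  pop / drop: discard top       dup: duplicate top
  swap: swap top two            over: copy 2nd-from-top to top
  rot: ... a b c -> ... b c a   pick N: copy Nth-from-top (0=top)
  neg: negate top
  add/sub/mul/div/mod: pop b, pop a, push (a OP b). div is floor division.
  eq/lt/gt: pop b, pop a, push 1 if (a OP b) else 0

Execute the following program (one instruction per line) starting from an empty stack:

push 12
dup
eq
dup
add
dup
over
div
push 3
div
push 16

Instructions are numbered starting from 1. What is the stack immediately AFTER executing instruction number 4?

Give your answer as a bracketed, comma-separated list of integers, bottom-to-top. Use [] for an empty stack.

Answer: [1, 1]

Derivation:
Step 1 ('push 12'): [12]
Step 2 ('dup'): [12, 12]
Step 3 ('eq'): [1]
Step 4 ('dup'): [1, 1]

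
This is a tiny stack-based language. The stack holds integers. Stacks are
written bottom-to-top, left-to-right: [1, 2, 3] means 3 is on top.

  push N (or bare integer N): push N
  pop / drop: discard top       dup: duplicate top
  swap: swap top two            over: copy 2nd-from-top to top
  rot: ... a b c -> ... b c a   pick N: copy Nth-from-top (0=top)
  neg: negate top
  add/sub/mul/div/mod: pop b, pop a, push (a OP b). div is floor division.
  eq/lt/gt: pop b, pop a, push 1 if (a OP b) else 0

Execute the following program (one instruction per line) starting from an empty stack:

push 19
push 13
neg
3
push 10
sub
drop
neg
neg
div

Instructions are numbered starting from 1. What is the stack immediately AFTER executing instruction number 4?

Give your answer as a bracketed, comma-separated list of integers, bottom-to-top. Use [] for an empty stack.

Answer: [19, -13, 3]

Derivation:
Step 1 ('push 19'): [19]
Step 2 ('push 13'): [19, 13]
Step 3 ('neg'): [19, -13]
Step 4 ('3'): [19, -13, 3]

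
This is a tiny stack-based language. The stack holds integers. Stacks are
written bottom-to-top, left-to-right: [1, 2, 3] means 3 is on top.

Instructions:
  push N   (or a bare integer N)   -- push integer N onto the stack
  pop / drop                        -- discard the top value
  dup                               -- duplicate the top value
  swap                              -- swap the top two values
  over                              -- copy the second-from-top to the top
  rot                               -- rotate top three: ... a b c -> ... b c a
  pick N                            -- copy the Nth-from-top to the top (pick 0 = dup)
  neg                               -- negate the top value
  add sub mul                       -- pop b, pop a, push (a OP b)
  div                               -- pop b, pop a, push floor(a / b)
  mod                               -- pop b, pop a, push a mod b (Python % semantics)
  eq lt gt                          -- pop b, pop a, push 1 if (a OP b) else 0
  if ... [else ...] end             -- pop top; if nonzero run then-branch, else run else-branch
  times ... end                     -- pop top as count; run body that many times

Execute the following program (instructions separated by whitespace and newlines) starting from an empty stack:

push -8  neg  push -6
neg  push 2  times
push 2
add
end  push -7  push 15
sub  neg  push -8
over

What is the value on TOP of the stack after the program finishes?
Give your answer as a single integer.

Answer: 22

Derivation:
After 'push -8': [-8]
After 'neg': [8]
After 'push -6': [8, -6]
After 'neg': [8, 6]
After 'push 2': [8, 6, 2]
After 'times': [8, 6]
After 'push 2': [8, 6, 2]
After 'add': [8, 8]
After 'push 2': [8, 8, 2]
After 'add': [8, 10]
After 'push -7': [8, 10, -7]
After 'push 15': [8, 10, -7, 15]
After 'sub': [8, 10, -22]
After 'neg': [8, 10, 22]
After 'push -8': [8, 10, 22, -8]
After 'over': [8, 10, 22, -8, 22]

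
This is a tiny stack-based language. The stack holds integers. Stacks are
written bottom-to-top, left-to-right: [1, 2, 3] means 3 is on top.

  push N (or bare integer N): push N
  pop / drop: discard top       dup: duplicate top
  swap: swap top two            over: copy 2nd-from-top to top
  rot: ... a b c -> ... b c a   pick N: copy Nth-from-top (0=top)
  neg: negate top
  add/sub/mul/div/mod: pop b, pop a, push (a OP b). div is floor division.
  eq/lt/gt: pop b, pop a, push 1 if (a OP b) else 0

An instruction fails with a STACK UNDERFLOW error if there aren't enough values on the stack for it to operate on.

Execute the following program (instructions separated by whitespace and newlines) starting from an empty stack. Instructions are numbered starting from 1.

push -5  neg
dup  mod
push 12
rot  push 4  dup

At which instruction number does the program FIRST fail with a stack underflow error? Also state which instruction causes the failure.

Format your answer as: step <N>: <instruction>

Step 1 ('push -5'): stack = [-5], depth = 1
Step 2 ('neg'): stack = [5], depth = 1
Step 3 ('dup'): stack = [5, 5], depth = 2
Step 4 ('mod'): stack = [0], depth = 1
Step 5 ('push 12'): stack = [0, 12], depth = 2
Step 6 ('rot'): needs 3 value(s) but depth is 2 — STACK UNDERFLOW

Answer: step 6: rot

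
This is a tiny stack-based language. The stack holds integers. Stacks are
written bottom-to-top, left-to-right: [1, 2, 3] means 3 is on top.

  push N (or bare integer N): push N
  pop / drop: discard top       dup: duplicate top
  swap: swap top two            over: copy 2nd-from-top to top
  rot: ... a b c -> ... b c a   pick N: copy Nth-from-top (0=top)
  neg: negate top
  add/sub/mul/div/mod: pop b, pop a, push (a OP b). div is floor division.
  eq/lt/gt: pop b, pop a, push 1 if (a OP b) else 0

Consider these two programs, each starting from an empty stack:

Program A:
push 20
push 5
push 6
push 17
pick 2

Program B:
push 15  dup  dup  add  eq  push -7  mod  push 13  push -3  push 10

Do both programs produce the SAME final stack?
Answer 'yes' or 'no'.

Answer: no

Derivation:
Program A trace:
  After 'push 20': [20]
  After 'push 5': [20, 5]
  After 'push 6': [20, 5, 6]
  After 'push 17': [20, 5, 6, 17]
  After 'pick 2': [20, 5, 6, 17, 5]
Program A final stack: [20, 5, 6, 17, 5]

Program B trace:
  After 'push 15': [15]
  After 'dup': [15, 15]
  After 'dup': [15, 15, 15]
  After 'add': [15, 30]
  After 'eq': [0]
  After 'push -7': [0, -7]
  After 'mod': [0]
  After 'push 13': [0, 13]
  After 'push -3': [0, 13, -3]
  After 'push 10': [0, 13, -3, 10]
Program B final stack: [0, 13, -3, 10]
Same: no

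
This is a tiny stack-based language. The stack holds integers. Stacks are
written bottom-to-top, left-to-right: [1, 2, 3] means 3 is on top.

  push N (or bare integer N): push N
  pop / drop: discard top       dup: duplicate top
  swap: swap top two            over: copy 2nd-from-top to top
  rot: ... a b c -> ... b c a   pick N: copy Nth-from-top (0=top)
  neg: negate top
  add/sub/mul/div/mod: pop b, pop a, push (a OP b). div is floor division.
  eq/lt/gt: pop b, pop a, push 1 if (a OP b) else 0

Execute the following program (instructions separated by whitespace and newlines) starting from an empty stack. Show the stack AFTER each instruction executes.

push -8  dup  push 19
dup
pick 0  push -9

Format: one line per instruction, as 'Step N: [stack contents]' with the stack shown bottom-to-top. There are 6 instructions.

Step 1: [-8]
Step 2: [-8, -8]
Step 3: [-8, -8, 19]
Step 4: [-8, -8, 19, 19]
Step 5: [-8, -8, 19, 19, 19]
Step 6: [-8, -8, 19, 19, 19, -9]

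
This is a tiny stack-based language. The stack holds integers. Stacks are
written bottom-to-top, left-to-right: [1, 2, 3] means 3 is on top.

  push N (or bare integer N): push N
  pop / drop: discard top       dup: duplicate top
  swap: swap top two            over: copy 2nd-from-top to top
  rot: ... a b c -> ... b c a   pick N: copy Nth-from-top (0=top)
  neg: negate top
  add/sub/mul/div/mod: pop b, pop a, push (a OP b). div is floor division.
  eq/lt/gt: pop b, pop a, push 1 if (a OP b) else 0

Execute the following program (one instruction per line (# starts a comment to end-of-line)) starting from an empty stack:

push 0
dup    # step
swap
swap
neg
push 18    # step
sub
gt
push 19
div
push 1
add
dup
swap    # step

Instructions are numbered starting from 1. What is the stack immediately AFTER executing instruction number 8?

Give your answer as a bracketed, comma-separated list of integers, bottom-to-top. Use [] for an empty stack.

Step 1 ('push 0'): [0]
Step 2 ('dup'): [0, 0]
Step 3 ('swap'): [0, 0]
Step 4 ('swap'): [0, 0]
Step 5 ('neg'): [0, 0]
Step 6 ('push 18'): [0, 0, 18]
Step 7 ('sub'): [0, -18]
Step 8 ('gt'): [1]

Answer: [1]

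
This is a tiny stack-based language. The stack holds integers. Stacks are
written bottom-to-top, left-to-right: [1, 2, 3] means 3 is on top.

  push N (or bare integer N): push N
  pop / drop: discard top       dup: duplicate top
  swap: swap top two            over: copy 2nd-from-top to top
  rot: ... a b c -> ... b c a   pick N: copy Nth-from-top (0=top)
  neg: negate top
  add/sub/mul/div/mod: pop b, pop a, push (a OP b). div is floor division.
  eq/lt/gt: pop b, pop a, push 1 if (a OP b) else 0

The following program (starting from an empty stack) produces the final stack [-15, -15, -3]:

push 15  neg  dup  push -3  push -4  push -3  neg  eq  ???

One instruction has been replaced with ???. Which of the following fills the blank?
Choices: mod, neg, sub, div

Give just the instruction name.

Stack before ???: [-15, -15, -3, 0]
Stack after ???:  [-15, -15, -3]
Checking each choice:
  mod: modulo by zero
  neg: produces [-15, -15, -3, 0]
  sub: MATCH
  div: division by zero


Answer: sub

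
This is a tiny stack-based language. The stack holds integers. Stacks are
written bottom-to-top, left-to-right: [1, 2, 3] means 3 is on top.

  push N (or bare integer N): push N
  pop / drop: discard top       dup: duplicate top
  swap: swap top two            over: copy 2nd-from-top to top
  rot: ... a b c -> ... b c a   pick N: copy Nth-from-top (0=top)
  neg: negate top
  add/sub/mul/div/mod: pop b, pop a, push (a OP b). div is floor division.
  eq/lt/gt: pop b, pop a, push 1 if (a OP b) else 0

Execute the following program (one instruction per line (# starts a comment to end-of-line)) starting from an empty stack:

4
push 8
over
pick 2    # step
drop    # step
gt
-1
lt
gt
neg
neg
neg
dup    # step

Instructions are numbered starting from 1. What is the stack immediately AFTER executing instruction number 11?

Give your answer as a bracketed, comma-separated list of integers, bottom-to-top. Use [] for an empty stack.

Step 1 ('4'): [4]
Step 2 ('push 8'): [4, 8]
Step 3 ('over'): [4, 8, 4]
Step 4 ('pick 2'): [4, 8, 4, 4]
Step 5 ('drop'): [4, 8, 4]
Step 6 ('gt'): [4, 1]
Step 7 ('-1'): [4, 1, -1]
Step 8 ('lt'): [4, 0]
Step 9 ('gt'): [1]
Step 10 ('neg'): [-1]
Step 11 ('neg'): [1]

Answer: [1]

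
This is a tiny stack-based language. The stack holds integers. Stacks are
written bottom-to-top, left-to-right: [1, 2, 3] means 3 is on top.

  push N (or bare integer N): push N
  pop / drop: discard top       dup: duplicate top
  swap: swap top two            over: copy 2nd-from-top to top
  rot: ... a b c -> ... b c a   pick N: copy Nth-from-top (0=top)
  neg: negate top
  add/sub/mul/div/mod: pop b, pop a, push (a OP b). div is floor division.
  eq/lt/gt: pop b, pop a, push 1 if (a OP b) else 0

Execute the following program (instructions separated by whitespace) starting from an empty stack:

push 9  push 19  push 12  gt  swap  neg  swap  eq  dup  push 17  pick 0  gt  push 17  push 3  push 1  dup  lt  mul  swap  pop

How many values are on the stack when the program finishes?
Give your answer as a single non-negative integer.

Answer: 4

Derivation:
After 'push 9': stack = [9] (depth 1)
After 'push 19': stack = [9, 19] (depth 2)
After 'push 12': stack = [9, 19, 12] (depth 3)
After 'gt': stack = [9, 1] (depth 2)
After 'swap': stack = [1, 9] (depth 2)
After 'neg': stack = [1, -9] (depth 2)
After 'swap': stack = [-9, 1] (depth 2)
After 'eq': stack = [0] (depth 1)
After 'dup': stack = [0, 0] (depth 2)
After 'push 17': stack = [0, 0, 17] (depth 3)
After 'pick 0': stack = [0, 0, 17, 17] (depth 4)
After 'gt': stack = [0, 0, 0] (depth 3)
After 'push 17': stack = [0, 0, 0, 17] (depth 4)
After 'push 3': stack = [0, 0, 0, 17, 3] (depth 5)
After 'push 1': stack = [0, 0, 0, 17, 3, 1] (depth 6)
After 'dup': stack = [0, 0, 0, 17, 3, 1, 1] (depth 7)
After 'lt': stack = [0, 0, 0, 17, 3, 0] (depth 6)
After 'mul': stack = [0, 0, 0, 17, 0] (depth 5)
After 'swap': stack = [0, 0, 0, 0, 17] (depth 5)
After 'pop': stack = [0, 0, 0, 0] (depth 4)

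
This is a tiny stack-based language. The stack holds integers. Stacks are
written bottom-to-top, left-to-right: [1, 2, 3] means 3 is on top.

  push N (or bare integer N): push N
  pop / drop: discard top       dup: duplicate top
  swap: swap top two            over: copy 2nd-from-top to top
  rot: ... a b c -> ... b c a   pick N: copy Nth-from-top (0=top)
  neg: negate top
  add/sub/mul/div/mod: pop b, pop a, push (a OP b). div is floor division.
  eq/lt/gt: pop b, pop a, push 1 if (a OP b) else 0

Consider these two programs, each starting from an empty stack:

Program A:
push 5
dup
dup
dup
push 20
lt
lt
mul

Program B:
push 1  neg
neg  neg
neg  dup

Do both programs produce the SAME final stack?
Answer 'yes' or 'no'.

Program A trace:
  After 'push 5': [5]
  After 'dup': [5, 5]
  After 'dup': [5, 5, 5]
  After 'dup': [5, 5, 5, 5]
  After 'push 20': [5, 5, 5, 5, 20]
  After 'lt': [5, 5, 5, 1]
  After 'lt': [5, 5, 0]
  After 'mul': [5, 0]
Program A final stack: [5, 0]

Program B trace:
  After 'push 1': [1]
  After 'neg': [-1]
  After 'neg': [1]
  After 'neg': [-1]
  After 'neg': [1]
  After 'dup': [1, 1]
Program B final stack: [1, 1]
Same: no

Answer: no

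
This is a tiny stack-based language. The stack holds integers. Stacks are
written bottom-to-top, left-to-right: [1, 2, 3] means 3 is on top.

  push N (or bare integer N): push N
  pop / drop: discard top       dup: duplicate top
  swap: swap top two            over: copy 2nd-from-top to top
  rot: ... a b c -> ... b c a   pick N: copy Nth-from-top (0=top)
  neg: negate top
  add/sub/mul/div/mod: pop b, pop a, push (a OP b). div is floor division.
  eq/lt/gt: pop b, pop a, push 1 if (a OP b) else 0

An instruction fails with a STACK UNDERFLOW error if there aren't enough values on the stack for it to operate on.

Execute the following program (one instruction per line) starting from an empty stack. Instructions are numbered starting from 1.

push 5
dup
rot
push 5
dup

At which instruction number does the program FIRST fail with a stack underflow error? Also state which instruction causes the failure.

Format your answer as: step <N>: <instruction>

Step 1 ('push 5'): stack = [5], depth = 1
Step 2 ('dup'): stack = [5, 5], depth = 2
Step 3 ('rot'): needs 3 value(s) but depth is 2 — STACK UNDERFLOW

Answer: step 3: rot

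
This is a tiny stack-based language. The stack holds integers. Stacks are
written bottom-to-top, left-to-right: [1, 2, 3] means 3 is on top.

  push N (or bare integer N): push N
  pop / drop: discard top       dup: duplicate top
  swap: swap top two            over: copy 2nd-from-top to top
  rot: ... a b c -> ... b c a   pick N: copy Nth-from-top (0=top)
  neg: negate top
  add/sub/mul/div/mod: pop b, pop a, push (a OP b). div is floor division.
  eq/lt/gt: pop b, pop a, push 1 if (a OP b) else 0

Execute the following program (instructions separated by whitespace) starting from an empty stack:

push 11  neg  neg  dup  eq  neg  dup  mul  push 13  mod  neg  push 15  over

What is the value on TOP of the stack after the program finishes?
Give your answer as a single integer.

After 'push 11': [11]
After 'neg': [-11]
After 'neg': [11]
After 'dup': [11, 11]
After 'eq': [1]
After 'neg': [-1]
After 'dup': [-1, -1]
After 'mul': [1]
After 'push 13': [1, 13]
After 'mod': [1]
After 'neg': [-1]
After 'push 15': [-1, 15]
After 'over': [-1, 15, -1]

Answer: -1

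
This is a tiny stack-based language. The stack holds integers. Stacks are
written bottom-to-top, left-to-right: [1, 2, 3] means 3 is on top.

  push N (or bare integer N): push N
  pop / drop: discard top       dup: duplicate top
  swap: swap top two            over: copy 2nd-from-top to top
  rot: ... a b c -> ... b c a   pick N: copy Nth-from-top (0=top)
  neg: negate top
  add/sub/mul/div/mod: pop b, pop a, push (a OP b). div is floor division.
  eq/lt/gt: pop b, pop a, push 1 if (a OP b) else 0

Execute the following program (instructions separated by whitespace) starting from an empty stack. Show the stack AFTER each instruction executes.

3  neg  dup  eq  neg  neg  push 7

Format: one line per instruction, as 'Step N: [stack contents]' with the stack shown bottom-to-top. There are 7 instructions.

Step 1: [3]
Step 2: [-3]
Step 3: [-3, -3]
Step 4: [1]
Step 5: [-1]
Step 6: [1]
Step 7: [1, 7]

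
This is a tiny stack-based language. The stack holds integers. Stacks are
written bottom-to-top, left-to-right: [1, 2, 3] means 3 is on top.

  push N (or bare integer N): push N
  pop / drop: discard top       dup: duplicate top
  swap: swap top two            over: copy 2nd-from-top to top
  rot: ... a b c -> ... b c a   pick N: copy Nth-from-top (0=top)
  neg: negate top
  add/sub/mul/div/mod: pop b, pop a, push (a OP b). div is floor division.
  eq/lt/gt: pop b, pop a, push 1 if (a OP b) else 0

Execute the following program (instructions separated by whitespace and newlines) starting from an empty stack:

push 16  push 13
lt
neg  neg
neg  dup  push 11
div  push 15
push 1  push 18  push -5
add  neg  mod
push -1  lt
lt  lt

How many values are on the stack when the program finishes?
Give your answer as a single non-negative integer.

Answer: 2

Derivation:
After 'push 16': stack = [16] (depth 1)
After 'push 13': stack = [16, 13] (depth 2)
After 'lt': stack = [0] (depth 1)
After 'neg': stack = [0] (depth 1)
After 'neg': stack = [0] (depth 1)
After 'neg': stack = [0] (depth 1)
After 'dup': stack = [0, 0] (depth 2)
After 'push 11': stack = [0, 0, 11] (depth 3)
After 'div': stack = [0, 0] (depth 2)
After 'push 15': stack = [0, 0, 15] (depth 3)
After 'push 1': stack = [0, 0, 15, 1] (depth 4)
After 'push 18': stack = [0, 0, 15, 1, 18] (depth 5)
After 'push -5': stack = [0, 0, 15, 1, 18, -5] (depth 6)
After 'add': stack = [0, 0, 15, 1, 13] (depth 5)
After 'neg': stack = [0, 0, 15, 1, -13] (depth 5)
After 'mod': stack = [0, 0, 15, -12] (depth 4)
After 'push -1': stack = [0, 0, 15, -12, -1] (depth 5)
After 'lt': stack = [0, 0, 15, 1] (depth 4)
After 'lt': stack = [0, 0, 0] (depth 3)
After 'lt': stack = [0, 0] (depth 2)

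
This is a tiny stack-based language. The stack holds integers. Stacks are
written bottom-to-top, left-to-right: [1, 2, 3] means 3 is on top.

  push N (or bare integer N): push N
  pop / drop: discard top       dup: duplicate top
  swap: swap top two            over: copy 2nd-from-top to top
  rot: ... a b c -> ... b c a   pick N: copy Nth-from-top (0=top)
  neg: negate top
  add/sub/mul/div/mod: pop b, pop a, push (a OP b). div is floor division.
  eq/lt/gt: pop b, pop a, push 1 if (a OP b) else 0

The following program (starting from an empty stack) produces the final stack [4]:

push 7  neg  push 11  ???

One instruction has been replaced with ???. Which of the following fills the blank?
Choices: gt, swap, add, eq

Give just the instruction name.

Answer: add

Derivation:
Stack before ???: [-7, 11]
Stack after ???:  [4]
Checking each choice:
  gt: produces [0]
  swap: produces [11, -7]
  add: MATCH
  eq: produces [0]


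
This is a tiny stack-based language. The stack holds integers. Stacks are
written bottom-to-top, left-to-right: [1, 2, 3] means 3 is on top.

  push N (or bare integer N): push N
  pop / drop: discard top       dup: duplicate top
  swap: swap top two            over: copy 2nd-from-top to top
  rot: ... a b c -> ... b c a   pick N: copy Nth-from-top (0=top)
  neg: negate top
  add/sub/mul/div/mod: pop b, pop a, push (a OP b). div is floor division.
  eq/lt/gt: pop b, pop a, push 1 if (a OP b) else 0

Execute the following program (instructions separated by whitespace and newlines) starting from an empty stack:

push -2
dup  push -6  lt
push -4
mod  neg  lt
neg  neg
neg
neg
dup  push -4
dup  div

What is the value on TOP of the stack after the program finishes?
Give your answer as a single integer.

Answer: 1

Derivation:
After 'push -2': [-2]
After 'dup': [-2, -2]
After 'push -6': [-2, -2, -6]
After 'lt': [-2, 0]
After 'push -4': [-2, 0, -4]
After 'mod': [-2, 0]
After 'neg': [-2, 0]
After 'lt': [1]
After 'neg': [-1]
After 'neg': [1]
After 'neg': [-1]
After 'neg': [1]
After 'dup': [1, 1]
After 'push -4': [1, 1, -4]
After 'dup': [1, 1, -4, -4]
After 'div': [1, 1, 1]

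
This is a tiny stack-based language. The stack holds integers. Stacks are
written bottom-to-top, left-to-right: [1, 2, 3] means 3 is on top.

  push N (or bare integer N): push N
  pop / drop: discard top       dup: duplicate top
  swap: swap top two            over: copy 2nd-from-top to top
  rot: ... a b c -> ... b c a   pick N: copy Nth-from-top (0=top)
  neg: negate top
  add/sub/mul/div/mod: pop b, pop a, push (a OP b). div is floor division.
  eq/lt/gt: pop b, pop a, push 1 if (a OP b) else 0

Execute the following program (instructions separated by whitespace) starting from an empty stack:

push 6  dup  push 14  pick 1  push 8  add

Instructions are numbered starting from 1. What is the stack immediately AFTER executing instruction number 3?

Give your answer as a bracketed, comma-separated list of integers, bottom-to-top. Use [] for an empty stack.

Answer: [6, 6, 14]

Derivation:
Step 1 ('push 6'): [6]
Step 2 ('dup'): [6, 6]
Step 3 ('push 14'): [6, 6, 14]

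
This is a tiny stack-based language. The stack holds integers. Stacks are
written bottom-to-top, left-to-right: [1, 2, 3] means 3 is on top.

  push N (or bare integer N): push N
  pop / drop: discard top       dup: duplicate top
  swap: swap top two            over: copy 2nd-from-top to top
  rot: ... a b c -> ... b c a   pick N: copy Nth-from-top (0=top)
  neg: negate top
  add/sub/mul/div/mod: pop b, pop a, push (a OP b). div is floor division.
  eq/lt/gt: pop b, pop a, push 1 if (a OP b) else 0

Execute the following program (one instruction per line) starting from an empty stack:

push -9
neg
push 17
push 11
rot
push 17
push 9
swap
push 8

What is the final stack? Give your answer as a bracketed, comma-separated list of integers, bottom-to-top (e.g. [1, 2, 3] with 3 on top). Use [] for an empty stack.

After 'push -9': [-9]
After 'neg': [9]
After 'push 17': [9, 17]
After 'push 11': [9, 17, 11]
After 'rot': [17, 11, 9]
After 'push 17': [17, 11, 9, 17]
After 'push 9': [17, 11, 9, 17, 9]
After 'swap': [17, 11, 9, 9, 17]
After 'push 8': [17, 11, 9, 9, 17, 8]

Answer: [17, 11, 9, 9, 17, 8]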